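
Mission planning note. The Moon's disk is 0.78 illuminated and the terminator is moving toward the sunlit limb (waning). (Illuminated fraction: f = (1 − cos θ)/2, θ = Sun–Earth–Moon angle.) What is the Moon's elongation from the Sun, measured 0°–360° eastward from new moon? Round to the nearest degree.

Invert f = (1 − cos θ)/2 to get cos θ = 1 − 2(0.78) = -0.560, hence θ₀ = arccos -0.560 = 124.1°.
Waning ⇒ past full, so θ = 360° − 124.1° = 235.9°.

236°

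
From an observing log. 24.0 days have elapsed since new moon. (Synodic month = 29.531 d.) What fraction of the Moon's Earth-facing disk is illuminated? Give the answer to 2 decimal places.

0.31

The Moon has covered 24.0/29.531 of its cycle, so θ ≈ 360° × 24.0/29.531 = 292.6°.
With cos θ = 0.384, the lit fraction is (1 − 0.384)/2 ≈ 0.308.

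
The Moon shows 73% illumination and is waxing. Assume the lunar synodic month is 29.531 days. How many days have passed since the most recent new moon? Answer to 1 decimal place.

From f = (1 − cos θ)/2: cos θ = 1 − 2×0.73 = -0.460; arccos → 117.4°.
The Moon is waxing (0°–180°), so θ = 117.4° directly.
At 360°/29.531 d per day, 117.4° corresponds to 9.63 days.

9.6 days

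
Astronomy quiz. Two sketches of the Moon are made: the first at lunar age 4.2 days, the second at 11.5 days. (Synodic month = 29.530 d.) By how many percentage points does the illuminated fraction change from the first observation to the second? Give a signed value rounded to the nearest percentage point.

θ₁ = 360° × 4.2/29.530 = 51.2°, f₁ = (1 − cos θ₁)/2 = 0.187.
θ₂ = 360° × 11.5/29.530 = 140.2°, f₂ = (1 − cos θ₂)/2 = 0.884.
Change = f₂ − f₁ = +0.697 → +70 percentage points.

+70 percentage points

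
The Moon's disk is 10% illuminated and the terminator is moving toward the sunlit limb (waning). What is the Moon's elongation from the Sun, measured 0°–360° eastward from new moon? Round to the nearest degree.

cos θ = 1 − 2f = 0.800, giving a principal value of 36.9°.
Waning ⇒ past full, so θ = 360° − 36.9° = 323.1°.

323°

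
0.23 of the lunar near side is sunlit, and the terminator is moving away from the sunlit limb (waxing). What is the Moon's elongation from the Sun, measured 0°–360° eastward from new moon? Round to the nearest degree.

57°

From f = (1 − cos θ)/2: cos θ = 1 − 2×0.23 = 0.540; arccos → 57.3°.
Before full moon the principal value applies: θ = 57.3°.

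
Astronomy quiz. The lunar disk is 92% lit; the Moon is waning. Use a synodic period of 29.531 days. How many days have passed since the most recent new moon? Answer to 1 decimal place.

17.5 days

Invert f = (1 − cos θ)/2 to get cos θ = 1 − 2(0.92) = -0.840, hence θ₀ = arccos -0.840 = 147.1°.
Since the Moon is past full (waning), take the reflex angle: θ = 360° − 147.1° = 212.9°.
At 360°/29.531 d per day, 212.9° corresponds to 17.46 days.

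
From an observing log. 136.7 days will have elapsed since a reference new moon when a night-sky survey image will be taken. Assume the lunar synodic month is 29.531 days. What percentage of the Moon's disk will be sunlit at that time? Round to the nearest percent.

136.7/29.531 = 4.629 lunations, so 4 complete cycles and 18.58 d into the next.
The Moon has covered 18.58/29.531 of its cycle, so θ ≈ 360° × 18.58/29.531 = 226.5°.
Illuminated fraction = (1 − cos 226.5°)/2 = (1 − (-0.689))/2 ≈ 0.844, so 84%.

84%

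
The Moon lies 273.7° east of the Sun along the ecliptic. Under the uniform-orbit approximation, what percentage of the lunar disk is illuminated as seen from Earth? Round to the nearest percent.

47%

Half-versine of 273.7°: (1 − 0.065)/2 = 0.468, i.e. 47%.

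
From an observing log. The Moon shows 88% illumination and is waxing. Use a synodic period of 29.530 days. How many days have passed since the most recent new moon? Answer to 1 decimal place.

cos θ = 1 − 2f = -0.760, giving a principal value of 139.5°.
Waxing ⇒ before full, so θ = 139.5°.
That fraction of the synodic month is 139.5/360 × 29.530 d ≈ 11.44 d.

11.4 days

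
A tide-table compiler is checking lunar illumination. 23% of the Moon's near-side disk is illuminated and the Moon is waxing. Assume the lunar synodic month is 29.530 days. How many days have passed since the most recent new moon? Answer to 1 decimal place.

4.7 days

Invert f = (1 − cos θ)/2 to get cos θ = 1 − 2(0.23) = 0.540, hence θ₀ = arccos 0.540 = 57.3°.
Before full moon the principal value applies: θ = 57.3°.
At 360°/29.530 d per day, 57.3° corresponds to 4.70 days.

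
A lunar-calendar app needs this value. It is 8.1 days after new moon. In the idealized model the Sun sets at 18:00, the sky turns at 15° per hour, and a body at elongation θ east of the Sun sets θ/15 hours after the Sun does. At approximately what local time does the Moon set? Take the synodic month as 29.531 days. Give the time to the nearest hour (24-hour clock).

01:00

Phase angle: θ = 360°·(8.1 d)/(29.531 d) = 98.7°.
The Moon trails the Sun by θ/15 = 98.7/15 ≈ 6.58 hours.
18:00 + 6.58 h ≈ 00:35 → 01:00 to the nearest hour.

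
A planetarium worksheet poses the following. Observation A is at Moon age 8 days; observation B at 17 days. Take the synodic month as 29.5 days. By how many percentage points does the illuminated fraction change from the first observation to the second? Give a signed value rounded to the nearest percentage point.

θ₁ = 360° × 8/29.5 = 97.6°, f₁ = (1 − cos θ₁)/2 = 0.566.
θ₂ = 360° × 17/29.5 = 207.5°, f₂ = (1 − cos θ₂)/2 = 0.944.
Change = f₂ − f₁ = +0.377 → +38 percentage points.

+38 pp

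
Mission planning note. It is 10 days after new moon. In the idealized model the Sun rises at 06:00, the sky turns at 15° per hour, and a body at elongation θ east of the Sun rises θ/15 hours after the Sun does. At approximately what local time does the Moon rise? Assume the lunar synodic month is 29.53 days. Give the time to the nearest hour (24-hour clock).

14:00

Phase angle: θ = 360°·(10 d)/(29.53 d) = 121.9°.
At 15° of sky rotation per hour, 121.9° corresponds to a 8.13 h lag.
06:00 + 8.13 h ≈ 14:08 → 14:00 to the nearest hour.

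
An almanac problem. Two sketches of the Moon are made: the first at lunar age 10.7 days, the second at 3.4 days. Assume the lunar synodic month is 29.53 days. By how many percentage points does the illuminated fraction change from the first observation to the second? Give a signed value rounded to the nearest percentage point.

-70 percentage points

θ₁ = 360° × 10.7/29.53 = 130.4°, f₁ = (1 − cos θ₁)/2 = 0.824.
θ₂ = 360° × 3.4/29.53 = 41.4°, f₂ = (1 − cos θ₂)/2 = 0.125.
Change = f₂ − f₁ = -0.699 → -70 percentage points.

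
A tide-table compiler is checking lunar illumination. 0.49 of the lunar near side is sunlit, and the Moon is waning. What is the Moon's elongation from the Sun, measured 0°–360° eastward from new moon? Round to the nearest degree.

From f = (1 − cos θ)/2: cos θ = 1 − 2×0.49 = 0.020; arccos → 88.9°.
A waning Moon lies in 180°–360°, so θ = 360° − 88.9° = 271.1°.

271°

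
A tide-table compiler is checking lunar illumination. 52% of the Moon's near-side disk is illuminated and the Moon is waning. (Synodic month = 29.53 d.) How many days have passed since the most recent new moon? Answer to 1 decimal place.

22.0 days

cos θ = 1 − 2f = -0.040, giving a principal value of 92.3°.
Since the Moon is past full (waning), take the reflex angle: θ = 360° − 92.3° = 267.7°.
That fraction of the synodic month is 267.7/360 × 29.53 d ≈ 21.96 d.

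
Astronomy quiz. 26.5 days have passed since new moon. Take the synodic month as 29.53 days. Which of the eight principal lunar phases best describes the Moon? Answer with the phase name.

waning crescent

θ ≈ 360° × 26.5/29.53 = 323°, which falls in the waning crescent sector.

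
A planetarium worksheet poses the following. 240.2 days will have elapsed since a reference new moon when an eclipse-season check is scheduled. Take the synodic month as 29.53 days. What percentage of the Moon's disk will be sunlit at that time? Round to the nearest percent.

240.2/29.53 = 8.134 lunations, so 8 complete cycles and 3.96 d into the next.
The Moon has covered 3.96/29.53 of its cycle, so θ ≈ 360° × 3.96/29.53 = 48.3°.
Illuminated fraction = (1 − cos 48.3°)/2 = (1 − 0.666)/2 ≈ 0.167, so 17%.

17%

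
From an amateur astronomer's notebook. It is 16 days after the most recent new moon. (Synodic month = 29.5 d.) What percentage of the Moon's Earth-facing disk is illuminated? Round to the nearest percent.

Elongation θ = 360° × 16/29.5 ≈ 195.3°.
Illuminated fraction = (1 − cos 195.3°)/2 = (1 − (-0.965))/2 ≈ 0.982, so 98%.

98%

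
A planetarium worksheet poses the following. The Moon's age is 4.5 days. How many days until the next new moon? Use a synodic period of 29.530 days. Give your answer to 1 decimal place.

One full lunation from the last new moon is 29.530 d; remaining = 29.530 − 4.5 = 25.030 d.

25.0 days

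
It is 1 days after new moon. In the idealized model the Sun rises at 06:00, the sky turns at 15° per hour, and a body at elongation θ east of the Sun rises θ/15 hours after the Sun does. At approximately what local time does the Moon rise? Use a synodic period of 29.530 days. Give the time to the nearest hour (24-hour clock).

07:00

Phase angle: θ = 360°·(1 d)/(29.530 d) = 12.2°.
Delay after the Sun = 12.2° / (15°/h) ≈ 0.81 h.
06:00 + 0.81 h ≈ 06:49 → 07:00 to the nearest hour.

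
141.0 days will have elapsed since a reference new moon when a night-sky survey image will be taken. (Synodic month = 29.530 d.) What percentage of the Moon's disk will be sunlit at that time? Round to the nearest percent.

Reduce mod P: 141.0 − 4×29.530 = 22.88 d into the current lunation.
Phase angle: θ = 360°·(22.88 d)/(29.530 d) = 278.9°.
Illuminated fraction = (1 − cos 278.9°)/2 = (1 − 0.155)/2 ≈ 0.422, so 42%.

42%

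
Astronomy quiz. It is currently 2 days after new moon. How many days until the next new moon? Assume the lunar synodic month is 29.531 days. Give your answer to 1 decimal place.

27.5 days

The next new moon completes the synodic month: 29.531 − 2 = 27.531 days.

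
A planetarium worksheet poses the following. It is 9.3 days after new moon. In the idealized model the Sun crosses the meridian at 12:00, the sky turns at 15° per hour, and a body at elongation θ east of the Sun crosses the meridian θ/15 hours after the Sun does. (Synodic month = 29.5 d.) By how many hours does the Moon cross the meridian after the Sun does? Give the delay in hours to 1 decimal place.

Phase angle: θ = 360°·(9.3 d)/(29.5 d) = 113.5°.
At 15° of sky rotation per hour, 113.5° corresponds to a 7.57 h lag.
So the Moon crosses the meridian 7.57 h after the Sun.

7.6 h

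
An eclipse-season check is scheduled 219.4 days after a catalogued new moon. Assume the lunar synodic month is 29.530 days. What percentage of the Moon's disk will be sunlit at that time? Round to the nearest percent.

95%

219.4 d spans 7 complete synodic months (7 × 29.530 = 206.71 d) plus 12.69 d.
The Moon has covered 12.69/29.530 of its cycle, so θ ≈ 360° × 12.69/29.530 = 154.7°.
With cos θ = (-0.904), the lit fraction is (1 − (-0.904))/2 ≈ 0.952, so 95%.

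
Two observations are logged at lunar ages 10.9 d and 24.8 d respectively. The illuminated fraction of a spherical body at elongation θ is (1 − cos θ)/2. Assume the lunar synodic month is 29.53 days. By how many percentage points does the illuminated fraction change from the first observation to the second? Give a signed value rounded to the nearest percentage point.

First observation: θ = 360°·10.9/29.53 = 132.9°, so f = 0.840.
Second observation: θ = 302.3°, f = 0.233.
Δf = 0.233 − 0.840 = -0.608, i.e. -61 pp.

-61 percentage points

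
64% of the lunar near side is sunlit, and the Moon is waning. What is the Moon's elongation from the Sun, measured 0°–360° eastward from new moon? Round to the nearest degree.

254°

cos θ = 1 − 2f = -0.280, giving a principal value of 106.3°.
A waning Moon lies in 180°–360°, so θ = 360° − 106.3° = 253.7°.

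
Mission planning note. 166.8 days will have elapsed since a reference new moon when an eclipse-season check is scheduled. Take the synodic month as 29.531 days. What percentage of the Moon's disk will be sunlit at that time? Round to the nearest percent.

80%

Reduce mod P: 166.8 − 5×29.531 = 19.15 d into the current lunation.
Phase angle: θ = 360°·(19.15 d)/(29.531 d) = 233.4°.
With cos θ = (-0.596), the lit fraction is (1 − (-0.596))/2 ≈ 0.798, so 80%.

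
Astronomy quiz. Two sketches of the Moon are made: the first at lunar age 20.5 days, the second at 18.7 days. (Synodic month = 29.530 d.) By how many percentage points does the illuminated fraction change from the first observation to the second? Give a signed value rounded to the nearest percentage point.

θ₁ = 360° × 20.5/29.530 = 249.9°, f₁ = (1 − cos θ₁)/2 = 0.672.
θ₂ = 360° × 18.7/29.530 = 228.0°, f₂ = (1 − cos θ₂)/2 = 0.835.
Change = f₂ − f₁ = +0.163 → +16 percentage points.

+16 pp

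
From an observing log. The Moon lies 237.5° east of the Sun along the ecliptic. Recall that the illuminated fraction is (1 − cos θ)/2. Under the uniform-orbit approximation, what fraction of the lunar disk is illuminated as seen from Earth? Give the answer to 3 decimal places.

Half-versine of 237.5°: (1 − (-0.537))/2 = 0.769.

0.769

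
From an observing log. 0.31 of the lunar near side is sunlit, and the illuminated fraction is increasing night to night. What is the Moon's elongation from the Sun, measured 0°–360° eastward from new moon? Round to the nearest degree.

68°

Invert f = (1 − cos θ)/2 to get cos θ = 1 − 2(0.31) = 0.380, hence θ₀ = arccos 0.380 = 67.7°.
The Moon is waxing (0°–180°), so θ = 67.7° directly.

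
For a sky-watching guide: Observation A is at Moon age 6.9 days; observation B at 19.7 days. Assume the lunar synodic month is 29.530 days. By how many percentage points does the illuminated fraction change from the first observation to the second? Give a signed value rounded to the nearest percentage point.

+30 percentage points

First observation: θ = 360°·6.9/29.530 = 84.1°, so f = 0.449.
Second observation: θ = 240.2°, f = 0.749.
Δf = 0.749 − 0.449 = +0.300, i.e. +30 pp.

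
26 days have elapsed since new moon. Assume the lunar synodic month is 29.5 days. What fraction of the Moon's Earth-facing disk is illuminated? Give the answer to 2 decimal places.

0.13

Elongation θ = 360° × 26/29.5 ≈ 317.3°.
Illuminated fraction = (1 − cos 317.3°)/2 = (1 − 0.735)/2 ≈ 0.133.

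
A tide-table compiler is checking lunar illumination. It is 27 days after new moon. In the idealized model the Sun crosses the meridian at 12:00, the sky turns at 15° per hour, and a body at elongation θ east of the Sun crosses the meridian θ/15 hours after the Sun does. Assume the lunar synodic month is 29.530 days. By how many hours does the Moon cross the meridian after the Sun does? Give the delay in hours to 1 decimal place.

21.9 h

The Moon has covered 27/29.530 of its cycle, so θ ≈ 360° × 27/29.530 = 329.2°.
At 15° of sky rotation per hour, 329.2° corresponds to a 21.94 h lag.
So the Moon crosses the meridian 21.94 h after the Sun.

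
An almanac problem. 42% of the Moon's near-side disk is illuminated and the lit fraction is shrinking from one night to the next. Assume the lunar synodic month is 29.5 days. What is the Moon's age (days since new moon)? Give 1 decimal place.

22.9 days

Invert f = (1 − cos θ)/2 to get cos θ = 1 − 2(0.42) = 0.160, hence θ₀ = arccos 0.160 = 80.8°.
Since the Moon is past full (waning), take the reflex angle: θ = 360° − 80.8° = 279.2°.
At 360°/29.5 d per day, 279.2° corresponds to 22.88 days.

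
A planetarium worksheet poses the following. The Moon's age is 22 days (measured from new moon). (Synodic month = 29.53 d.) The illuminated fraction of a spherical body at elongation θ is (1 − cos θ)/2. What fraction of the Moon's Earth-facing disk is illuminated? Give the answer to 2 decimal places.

Phase angle: θ = 360°·(22 d)/(29.53 d) = 268.2°.
cos 268.2° = (-0.031), so f = (1 − (-0.031))/2 = 0.516.

0.52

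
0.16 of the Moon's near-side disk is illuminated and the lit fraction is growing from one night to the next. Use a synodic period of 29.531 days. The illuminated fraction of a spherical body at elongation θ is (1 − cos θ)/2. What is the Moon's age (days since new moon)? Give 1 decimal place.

3.9 days

From f = (1 − cos θ)/2: cos θ = 1 − 2×0.16 = 0.680; arccos → 47.2°.
The Moon is waxing (0°–180°), so θ = 47.2° directly.
Age = 29.531 × 47.2°/360° ≈ 3.87 days.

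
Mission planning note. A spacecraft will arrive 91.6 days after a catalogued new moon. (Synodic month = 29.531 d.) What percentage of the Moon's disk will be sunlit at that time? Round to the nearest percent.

10%

Reduce mod P: 91.6 − 3×29.531 = 3.01 d into the current lunation.
The Moon has covered 3.01/29.531 of its cycle, so θ ≈ 360° × 3.01/29.531 = 36.7°.
With cos θ = 0.802, the lit fraction is (1 − 0.802)/2 ≈ 0.099, so 10%.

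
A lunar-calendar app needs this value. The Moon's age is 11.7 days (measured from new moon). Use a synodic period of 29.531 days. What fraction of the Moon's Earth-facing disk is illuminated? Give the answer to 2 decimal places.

Phase angle: θ = 360°·(11.7 d)/(29.531 d) = 142.6°.
With cos θ = (-0.795), the lit fraction is (1 − (-0.795))/2 ≈ 0.897.

0.90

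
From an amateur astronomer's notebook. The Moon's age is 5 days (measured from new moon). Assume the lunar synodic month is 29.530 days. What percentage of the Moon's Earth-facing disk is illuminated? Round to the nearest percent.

Elongation θ = 360° × 5/29.530 ≈ 61.0°.
Illuminated fraction = (1 − cos 61.0°)/2 = (1 − 0.485)/2 ≈ 0.257, so 26%.

26%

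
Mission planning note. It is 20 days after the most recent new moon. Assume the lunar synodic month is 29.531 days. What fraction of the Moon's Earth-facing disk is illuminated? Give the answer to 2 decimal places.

0.72

Phase angle: θ = 360°·(20 d)/(29.531 d) = 243.8°.
With cos θ = (-0.441), the lit fraction is (1 − (-0.441))/2 ≈ 0.721.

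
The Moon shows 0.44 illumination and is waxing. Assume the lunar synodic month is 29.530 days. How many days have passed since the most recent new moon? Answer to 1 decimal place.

6.8 days

Invert f = (1 − cos θ)/2 to get cos θ = 1 − 2(0.44) = 0.120, hence θ₀ = arccos 0.120 = 83.1°.
The Moon is waxing (0°–180°), so θ = 83.1° directly.
Age = 29.530 × 83.1°/360° ≈ 6.82 days.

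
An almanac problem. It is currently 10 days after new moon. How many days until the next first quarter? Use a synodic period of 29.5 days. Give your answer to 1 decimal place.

26.9 days

First quarter is 0.25 of the way through the cycle: age 0.25 × 29.5 = 7.375 d.
Already past this cycle's first quarter; the next is at 7.375 + 29.5 = 36.875 d, so 36.875 − 10 = 26.875 days.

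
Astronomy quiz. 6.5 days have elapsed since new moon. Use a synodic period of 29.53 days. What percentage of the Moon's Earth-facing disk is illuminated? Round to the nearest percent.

41%

Elongation θ = 360° × 6.5/29.53 ≈ 79.2°.
cos 79.2° = 0.187, so f = (1 − 0.187)/2 = 0.407, so 41%.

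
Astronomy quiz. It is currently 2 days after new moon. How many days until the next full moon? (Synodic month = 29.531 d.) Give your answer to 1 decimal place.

12.8 days

Full moon is 0.5 of the way through the cycle: age 0.5 × 29.531 = 14.765 d.
So 12.765 days remain (14.765 − 2).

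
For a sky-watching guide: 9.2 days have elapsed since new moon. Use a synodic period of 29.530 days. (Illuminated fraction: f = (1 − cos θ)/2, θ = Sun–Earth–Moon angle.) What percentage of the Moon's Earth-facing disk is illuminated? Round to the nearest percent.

69%

Phase angle: θ = 360°·(9.2 d)/(29.530 d) = 112.2°.
With cos θ = (-0.377), the lit fraction is (1 − (-0.377))/2 ≈ 0.689, so 69%.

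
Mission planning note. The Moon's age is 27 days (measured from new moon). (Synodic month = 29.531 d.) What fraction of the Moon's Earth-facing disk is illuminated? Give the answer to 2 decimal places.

0.07

Phase angle: θ = 360°·(27 d)/(29.531 d) = 329.1°.
With cos θ = 0.858, the lit fraction is (1 − 0.858)/2 ≈ 0.071.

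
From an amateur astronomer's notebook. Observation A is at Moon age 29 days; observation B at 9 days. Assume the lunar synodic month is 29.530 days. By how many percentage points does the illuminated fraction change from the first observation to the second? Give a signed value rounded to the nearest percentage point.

+67 pp

θ₁ = 360° × 29/29.530 = 353.5°, f₁ = (1 − cos θ₁)/2 = 0.003.
θ₂ = 360° × 9/29.530 = 109.7°, f₂ = (1 − cos θ₂)/2 = 0.669.
Change = f₂ − f₁ = +0.666 → +67 percentage points.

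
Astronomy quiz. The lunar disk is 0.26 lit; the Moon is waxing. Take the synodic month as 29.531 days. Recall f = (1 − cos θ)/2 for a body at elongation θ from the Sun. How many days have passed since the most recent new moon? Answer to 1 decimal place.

cos θ = 1 − 2f = 0.480, giving a principal value of 61.3°.
The Moon is waxing (0°–180°), so θ = 61.3° directly.
Age = 29.531 × 61.3°/360° ≈ 5.03 days.

5.0 days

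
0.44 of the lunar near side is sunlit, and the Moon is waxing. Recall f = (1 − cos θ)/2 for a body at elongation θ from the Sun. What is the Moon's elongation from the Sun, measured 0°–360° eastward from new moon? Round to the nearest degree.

Invert f = (1 − cos θ)/2 to get cos θ = 1 − 2(0.44) = 0.120, hence θ₀ = arccos 0.120 = 83.1°.
The Moon is waxing (0°–180°), so θ = 83.1° directly.

83°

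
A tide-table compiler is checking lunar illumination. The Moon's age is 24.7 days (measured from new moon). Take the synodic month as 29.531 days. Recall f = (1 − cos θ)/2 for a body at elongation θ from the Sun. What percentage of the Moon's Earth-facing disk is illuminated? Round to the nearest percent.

Elongation θ = 360° × 24.7/29.531 ≈ 301.1°.
With cos θ = 0.517, the lit fraction is (1 − 0.517)/2 ≈ 0.242, so 24%.

24%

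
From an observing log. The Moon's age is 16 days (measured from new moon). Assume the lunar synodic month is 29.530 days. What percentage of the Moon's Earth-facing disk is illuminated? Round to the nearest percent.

98%

Elongation θ = 360° × 16/29.530 ≈ 195.1°.
cos 195.1° = (-0.966), so f = (1 − (-0.966))/2 = 0.983, so 98%.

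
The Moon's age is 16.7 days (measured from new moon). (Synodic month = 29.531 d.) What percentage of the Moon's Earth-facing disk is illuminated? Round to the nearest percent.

The Moon has covered 16.7/29.531 of its cycle, so θ ≈ 360° × 16.7/29.531 = 203.6°.
Illuminated fraction = (1 − cos 203.6°)/2 = (1 − (-0.916))/2 ≈ 0.958, so 96%.

96%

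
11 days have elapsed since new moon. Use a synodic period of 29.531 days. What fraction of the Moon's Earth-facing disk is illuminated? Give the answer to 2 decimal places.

Phase angle: θ = 360°·(11 d)/(29.531 d) = 134.1°.
Illuminated fraction = (1 − cos 134.1°)/2 = (1 − (-0.696))/2 ≈ 0.848.

0.85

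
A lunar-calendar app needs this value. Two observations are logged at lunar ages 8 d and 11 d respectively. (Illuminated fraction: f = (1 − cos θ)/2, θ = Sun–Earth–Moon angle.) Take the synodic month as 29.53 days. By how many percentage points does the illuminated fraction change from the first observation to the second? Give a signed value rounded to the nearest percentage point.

θ₁ = 360° × 8/29.53 = 97.5°, f₁ = (1 − cos θ₁)/2 = 0.566.
θ₂ = 360° × 11/29.53 = 134.1°, f₂ = (1 − cos θ₂)/2 = 0.848.
Change = f₂ − f₁ = +0.282 → +28 percentage points.

+28 percentage points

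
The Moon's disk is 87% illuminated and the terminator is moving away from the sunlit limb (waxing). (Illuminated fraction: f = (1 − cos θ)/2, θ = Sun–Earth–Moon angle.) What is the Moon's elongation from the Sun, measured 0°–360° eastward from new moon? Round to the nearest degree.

138°

cos θ = 1 − 2f = -0.740, giving a principal value of 137.7°.
Before full moon the principal value applies: θ = 137.7°.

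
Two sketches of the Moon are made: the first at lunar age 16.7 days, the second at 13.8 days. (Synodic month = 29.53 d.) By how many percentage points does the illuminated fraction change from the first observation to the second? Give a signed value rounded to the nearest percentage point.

θ₁ = 360° × 16.7/29.53 = 203.6°, f₁ = (1 − cos θ₁)/2 = 0.958.
θ₂ = 360° × 13.8/29.53 = 168.2°, f₂ = (1 − cos θ₂)/2 = 0.989.
Change = f₂ − f₁ = +0.031 → +3 percentage points.

+3 pp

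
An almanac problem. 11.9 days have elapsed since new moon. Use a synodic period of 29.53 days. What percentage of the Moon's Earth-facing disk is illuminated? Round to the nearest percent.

The Moon has covered 11.9/29.53 of its cycle, so θ ≈ 360° × 11.9/29.53 = 145.1°.
With cos θ = (-0.820), the lit fraction is (1 − (-0.820))/2 ≈ 0.910, so 91%.

91%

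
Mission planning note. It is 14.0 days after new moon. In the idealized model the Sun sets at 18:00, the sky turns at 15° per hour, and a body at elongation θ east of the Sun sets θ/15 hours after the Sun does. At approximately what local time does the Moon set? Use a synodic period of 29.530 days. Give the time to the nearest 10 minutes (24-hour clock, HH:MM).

The Moon has covered 14.0/29.530 of its cycle, so θ ≈ 360° × 14.0/29.530 = 170.7°.
Delay after the Sun = 170.7° / (15°/h) ≈ 11.38 h.
18:00 + 11.378 h ≈ 05:23 → 05:20 to the nearest ten minutes.

05:20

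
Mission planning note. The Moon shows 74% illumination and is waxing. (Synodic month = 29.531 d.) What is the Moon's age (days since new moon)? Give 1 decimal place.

9.7 days

From f = (1 − cos θ)/2: cos θ = 1 − 2×0.74 = -0.480; arccos → 118.7°.
Waxing ⇒ before full, so θ = 118.7°.
At 360°/29.531 d per day, 118.7° corresponds to 9.74 days.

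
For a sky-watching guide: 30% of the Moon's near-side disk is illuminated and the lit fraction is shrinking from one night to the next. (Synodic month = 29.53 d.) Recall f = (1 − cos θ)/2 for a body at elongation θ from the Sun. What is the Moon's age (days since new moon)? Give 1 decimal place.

24.1 days

cos θ = 1 − 2f = 0.400, giving a principal value of 66.4°.
A waning Moon lies in 180°–360°, so θ = 360° − 66.4° = 293.6°.
That fraction of the synodic month is 293.6/360 × 29.53 d ≈ 24.08 d.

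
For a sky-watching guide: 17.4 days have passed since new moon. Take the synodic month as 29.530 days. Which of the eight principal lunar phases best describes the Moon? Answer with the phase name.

waning gibbous

At 17.4/29.530 of the cycle, θ ≈ 212° — the waning gibbous range.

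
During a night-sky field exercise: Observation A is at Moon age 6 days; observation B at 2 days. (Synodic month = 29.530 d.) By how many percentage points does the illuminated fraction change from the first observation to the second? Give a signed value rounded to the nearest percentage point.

-31 percentage points

First observation: θ = 360°·6/29.530 = 73.1°, so f = 0.355.
Second observation: θ = 24.4°, f = 0.045.
Δf = 0.045 − 0.355 = -0.310, i.e. -31 pp.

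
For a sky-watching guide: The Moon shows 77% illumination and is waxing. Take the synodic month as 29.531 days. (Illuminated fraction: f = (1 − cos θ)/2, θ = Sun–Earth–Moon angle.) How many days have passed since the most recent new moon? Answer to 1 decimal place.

From f = (1 − cos θ)/2: cos θ = 1 − 2×0.77 = -0.540; arccos → 122.7°.
The Moon is waxing (0°–180°), so θ = 122.7° directly.
That fraction of the synodic month is 122.7/360 × 29.531 d ≈ 10.06 d.

10.1 days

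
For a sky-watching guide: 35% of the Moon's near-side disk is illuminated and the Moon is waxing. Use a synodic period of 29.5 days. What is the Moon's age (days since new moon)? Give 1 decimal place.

From f = (1 − cos θ)/2: cos θ = 1 − 2×0.35 = 0.300; arccos → 72.5°.
Before full moon the principal value applies: θ = 72.5°.
At 360°/29.5 d per day, 72.5° corresponds to 5.94 days.

5.9 days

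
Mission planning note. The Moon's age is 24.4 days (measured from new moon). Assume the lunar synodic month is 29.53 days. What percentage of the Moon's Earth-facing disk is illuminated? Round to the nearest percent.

Elongation θ = 360° × 24.4/29.53 ≈ 297.5°.
Illuminated fraction = (1 − cos 297.5°)/2 = (1 − 0.461)/2 ≈ 0.269, so 27%.

27%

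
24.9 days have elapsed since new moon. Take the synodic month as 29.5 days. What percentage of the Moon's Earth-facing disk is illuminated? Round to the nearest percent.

22%

The Moon has covered 24.9/29.5 of its cycle, so θ ≈ 360° × 24.9/29.5 = 303.9°.
cos 303.9° = 0.557, so f = (1 − 0.557)/2 = 0.221, so 22%.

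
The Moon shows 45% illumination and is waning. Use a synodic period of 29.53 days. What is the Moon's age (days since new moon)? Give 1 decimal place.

cos θ = 1 − 2f = 0.100, giving a principal value of 84.3°.
Waning ⇒ past full, so θ = 360° − 84.3° = 275.7°.
At 360°/29.53 d per day, 275.7° corresponds to 22.62 days.

22.6 days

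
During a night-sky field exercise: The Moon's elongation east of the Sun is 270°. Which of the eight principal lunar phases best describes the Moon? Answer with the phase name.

The last quarter sector spans roughly 248°–292°; 270° falls inside it.

last quarter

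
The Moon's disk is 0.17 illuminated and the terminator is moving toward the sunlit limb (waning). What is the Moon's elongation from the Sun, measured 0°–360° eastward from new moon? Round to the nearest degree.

311°

cos θ = 1 − 2f = 0.660, giving a principal value of 48.7°.
Waning ⇒ past full, so θ = 360° − 48.7° = 311.3°.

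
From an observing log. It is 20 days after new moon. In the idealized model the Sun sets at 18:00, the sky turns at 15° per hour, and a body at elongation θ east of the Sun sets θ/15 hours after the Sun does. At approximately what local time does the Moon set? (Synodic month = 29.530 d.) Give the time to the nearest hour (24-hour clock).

10:00

Phase angle: θ = 360°·(20 d)/(29.530 d) = 243.8°.
Delay after the Sun = 243.8° / (15°/h) ≈ 16.25 h.
18:00 + 16.25 h ≈ 10:15 → 10:00 to the nearest hour.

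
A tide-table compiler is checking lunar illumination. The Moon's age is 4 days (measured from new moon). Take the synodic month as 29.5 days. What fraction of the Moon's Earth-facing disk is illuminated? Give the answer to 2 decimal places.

0.17

Phase angle: θ = 360°·(4 d)/(29.5 d) = 48.8°.
Illuminated fraction = (1 − cos 48.8°)/2 = (1 − 0.659)/2 ≈ 0.171.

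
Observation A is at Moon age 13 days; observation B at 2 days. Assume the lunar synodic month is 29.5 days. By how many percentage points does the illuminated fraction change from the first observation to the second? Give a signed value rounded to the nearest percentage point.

-92 pp

θ₁ = 360° × 13/29.5 = 158.6°, f₁ = (1 − cos θ₁)/2 = 0.966.
θ₂ = 360° × 2/29.5 = 24.4°, f₂ = (1 − cos θ₂)/2 = 0.045.
Change = f₂ − f₁ = -0.921 → -92 percentage points.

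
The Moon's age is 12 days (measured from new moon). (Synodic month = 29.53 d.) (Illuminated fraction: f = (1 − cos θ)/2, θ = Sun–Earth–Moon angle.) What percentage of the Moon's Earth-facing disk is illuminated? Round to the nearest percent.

Elongation θ = 360° × 12/29.53 ≈ 146.3°.
cos 146.3° = (-0.832), so f = (1 − (-0.832))/2 = 0.916, so 92%.

92%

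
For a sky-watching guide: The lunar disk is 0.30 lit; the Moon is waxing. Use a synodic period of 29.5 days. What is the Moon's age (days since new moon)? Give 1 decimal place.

5.4 days

cos θ = 1 − 2f = 0.400, giving a principal value of 66.4°.
Waxing ⇒ before full, so θ = 66.4°.
That fraction of the synodic month is 66.4/360 × 29.5 d ≈ 5.44 d.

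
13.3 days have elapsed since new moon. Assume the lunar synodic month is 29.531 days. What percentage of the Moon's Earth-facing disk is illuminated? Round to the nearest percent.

Elongation θ = 360° × 13.3/29.531 ≈ 162.1°.
cos 162.1° = (-0.952), so f = (1 − (-0.952))/2 = 0.976, so 98%.

98%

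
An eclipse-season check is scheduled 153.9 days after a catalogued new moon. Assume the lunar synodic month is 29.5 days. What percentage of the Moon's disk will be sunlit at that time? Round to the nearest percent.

40%

Reduce mod P: 153.9 − 5×29.5 = 6.40 d into the current lunation.
Elongation θ = 360° × 6.40/29.5 ≈ 78.1°.
Illuminated fraction = (1 − cos 78.1°)/2 = (1 − 0.206)/2 ≈ 0.397, so 40%.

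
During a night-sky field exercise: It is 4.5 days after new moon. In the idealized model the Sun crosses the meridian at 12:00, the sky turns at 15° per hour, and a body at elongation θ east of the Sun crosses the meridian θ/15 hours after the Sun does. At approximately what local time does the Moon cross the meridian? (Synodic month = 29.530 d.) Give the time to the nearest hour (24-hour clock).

Elongation θ = 360° × 4.5/29.530 ≈ 54.9°.
Delay after the Sun = 54.9° / (15°/h) ≈ 3.66 h.
12:00 + 3.66 h ≈ 15:39 → 16:00 to the nearest hour.

16:00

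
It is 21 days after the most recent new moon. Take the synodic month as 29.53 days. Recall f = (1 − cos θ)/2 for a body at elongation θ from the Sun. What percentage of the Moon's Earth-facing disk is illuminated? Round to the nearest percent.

Phase angle: θ = 360°·(21 d)/(29.53 d) = 256.0°.
cos 256.0° = (-0.242), so f = (1 − (-0.242))/2 = 0.621, so 62%.

62%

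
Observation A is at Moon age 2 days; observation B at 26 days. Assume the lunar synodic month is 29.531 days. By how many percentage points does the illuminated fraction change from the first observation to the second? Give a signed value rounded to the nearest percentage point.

+9 percentage points

θ₁ = 360° × 2/29.531 = 24.4°, f₁ = (1 − cos θ₁)/2 = 0.045.
θ₂ = 360° × 26/29.531 = 317.0°, f₂ = (1 − cos θ₂)/2 = 0.135.
Change = f₂ − f₁ = +0.090 → +9 percentage points.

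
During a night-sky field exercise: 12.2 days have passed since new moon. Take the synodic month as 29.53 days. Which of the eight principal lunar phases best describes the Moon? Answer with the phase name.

waxing gibbous

θ ≈ 360° × 12.2/29.53 = 149°, which falls in the waxing gibbous sector.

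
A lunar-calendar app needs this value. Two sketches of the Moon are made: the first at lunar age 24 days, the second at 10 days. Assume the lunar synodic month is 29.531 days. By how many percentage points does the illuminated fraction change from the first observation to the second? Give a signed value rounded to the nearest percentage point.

First observation: θ = 360°·24/29.531 = 292.6°, so f = 0.308.
Second observation: θ = 121.9°, f = 0.764.
Δf = 0.764 − 0.308 = +0.456, i.e. +46 pp.

+46 percentage points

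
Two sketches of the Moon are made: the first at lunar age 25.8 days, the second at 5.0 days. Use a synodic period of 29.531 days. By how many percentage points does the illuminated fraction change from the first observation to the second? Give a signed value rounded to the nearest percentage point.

+11 pp

First observation: θ = 360°·25.8/29.531 = 314.5°, so f = 0.149.
Second observation: θ = 61.0°, f = 0.257.
Δf = 0.257 − 0.149 = +0.108, i.e. +11 pp.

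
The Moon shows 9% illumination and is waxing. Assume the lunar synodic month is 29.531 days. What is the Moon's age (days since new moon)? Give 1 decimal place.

From f = (1 − cos θ)/2: cos θ = 1 − 2×0.09 = 0.820; arccos → 34.9°.
Waxing ⇒ before full, so θ = 34.9°.
At 360°/29.531 d per day, 34.9° corresponds to 2.86 days.

2.9 days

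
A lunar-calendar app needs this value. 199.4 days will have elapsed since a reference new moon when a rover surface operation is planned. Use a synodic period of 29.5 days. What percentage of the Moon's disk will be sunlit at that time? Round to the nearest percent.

47%

199.4/29.5 = 6.759 lunations, so 6 complete cycles and 22.40 d into the next.
Phase angle: θ = 360°·(22.40 d)/(29.5 d) = 273.4°.
Illuminated fraction = (1 − cos 273.4°)/2 = (1 − 0.059)/2 ≈ 0.471, so 47%.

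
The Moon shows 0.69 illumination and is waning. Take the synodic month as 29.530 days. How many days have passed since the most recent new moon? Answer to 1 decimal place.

From f = (1 − cos θ)/2: cos θ = 1 − 2×0.69 = -0.380; arccos → 112.3°.
Since the Moon is past full (waning), take the reflex angle: θ = 360° − 112.3° = 247.7°.
Age = 29.530 × 247.7°/360° ≈ 20.32 days.

20.3 days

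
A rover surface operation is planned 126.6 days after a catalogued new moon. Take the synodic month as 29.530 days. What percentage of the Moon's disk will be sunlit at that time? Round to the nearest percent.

62%

126.6/29.530 = 4.287 lunations, so 4 complete cycles and 8.48 d into the next.
Elongation θ = 360° × 8.48/29.530 ≈ 103.4°.
Illuminated fraction = (1 − cos 103.4°)/2 = (1 − (-0.231))/2 ≈ 0.616, so 62%.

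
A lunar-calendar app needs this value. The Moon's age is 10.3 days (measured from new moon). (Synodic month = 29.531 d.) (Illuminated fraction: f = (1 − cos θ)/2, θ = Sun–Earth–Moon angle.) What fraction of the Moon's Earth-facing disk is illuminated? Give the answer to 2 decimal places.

0.79

Phase angle: θ = 360°·(10.3 d)/(29.531 d) = 125.6°.
cos 125.6° = (-0.582), so f = (1 − (-0.582))/2 = 0.791.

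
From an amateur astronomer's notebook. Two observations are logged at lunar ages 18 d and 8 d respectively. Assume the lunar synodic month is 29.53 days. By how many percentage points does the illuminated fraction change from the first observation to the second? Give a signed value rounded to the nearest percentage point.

θ₁ = 360° × 18/29.53 = 219.4°, f₁ = (1 − cos θ₁)/2 = 0.886.
θ₂ = 360° × 8/29.53 = 97.5°, f₂ = (1 − cos θ₂)/2 = 0.566.
Change = f₂ − f₁ = -0.321 → -32 percentage points.

-32 pp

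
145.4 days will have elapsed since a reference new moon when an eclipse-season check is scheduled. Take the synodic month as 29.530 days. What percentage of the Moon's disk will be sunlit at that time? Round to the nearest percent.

145.4 d spans 4 complete synodic months (4 × 29.530 = 118.12 d) plus 27.28 d.
Phase angle: θ = 360°·(27.28 d)/(29.530 d) = 332.6°.
cos 332.6° = 0.888, so f = (1 − 0.888)/2 = 0.056, so 6%.

6%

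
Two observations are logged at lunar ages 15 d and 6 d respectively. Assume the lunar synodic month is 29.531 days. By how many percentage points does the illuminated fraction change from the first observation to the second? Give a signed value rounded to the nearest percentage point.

θ₁ = 360° × 15/29.531 = 182.9°, f₁ = (1 − cos θ₁)/2 = 0.999.
θ₂ = 360° × 6/29.531 = 73.1°, f₂ = (1 − cos θ₂)/2 = 0.355.
Change = f₂ − f₁ = -0.644 → -64 percentage points.

-64 percentage points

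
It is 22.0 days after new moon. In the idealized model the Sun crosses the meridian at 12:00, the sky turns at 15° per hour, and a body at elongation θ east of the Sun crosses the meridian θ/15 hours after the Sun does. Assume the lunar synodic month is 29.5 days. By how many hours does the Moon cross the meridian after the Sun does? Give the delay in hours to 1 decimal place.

Phase angle: θ = 360°·(22.0 d)/(29.5 d) = 268.5°.
At 15° of sky rotation per hour, 268.5° corresponds to a 17.90 h lag.
So the Moon crosses the meridian 17.90 h after the Sun.

17.9 h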